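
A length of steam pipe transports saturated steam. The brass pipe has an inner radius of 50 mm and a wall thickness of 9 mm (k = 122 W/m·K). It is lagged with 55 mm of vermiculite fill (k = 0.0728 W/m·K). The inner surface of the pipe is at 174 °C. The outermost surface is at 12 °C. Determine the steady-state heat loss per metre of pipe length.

q′ ≈ 112 W/m

Treating each annulus and film as a series resistance:
R_brass pipe wall = ln(59/50)/(2π×122×1) = 2.159×10^-4 K/W
R_vermiculite fill = ln(114/59)/(2π×0.0728×1) = 1.44 K/W
R_total = 1.44 K/W
Q = ΔT/R_total = 162/1.44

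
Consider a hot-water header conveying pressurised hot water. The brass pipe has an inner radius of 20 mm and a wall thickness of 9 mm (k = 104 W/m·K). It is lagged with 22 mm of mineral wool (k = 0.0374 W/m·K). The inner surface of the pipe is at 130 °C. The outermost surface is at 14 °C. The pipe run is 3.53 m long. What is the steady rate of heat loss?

Q ≈ 170 W

Cylindrical conduction, so R = ln(r₂/r₁)/(2πkL) per layer, in series:
R_brass pipe wall = ln(29/20)/(2π×104×3.53) = 1.611×10^-4 K/W
R_mineral wool = ln(51/29)/(2π×0.0374×3.53) = 0.6806 K/W
R_total = 0.6807 K/W
Q = ΔT/R_total = 116/0.6807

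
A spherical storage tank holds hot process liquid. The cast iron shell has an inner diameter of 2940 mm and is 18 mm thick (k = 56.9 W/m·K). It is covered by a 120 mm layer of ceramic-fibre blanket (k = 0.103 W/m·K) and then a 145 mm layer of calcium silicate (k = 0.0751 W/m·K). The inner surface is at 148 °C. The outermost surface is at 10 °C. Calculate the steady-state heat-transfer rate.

For a spherical shell R = (1/r₁ − 1/r₂)/(4πk); film R = 1/(h·4πr²). In series:
R_cast iron shell = (1/1.47 − 1/1.488)/(4π×56.9) = 1.151×10^-5 K/W
R_ceramic-fibre blanket = (1/1.488 − 1/1.608)/(4π×0.103) = 0.03875 K/W
R_calcium silicate = (1/1.608 − 1/1.753)/(4π×0.0751) = 0.05451 K/W
R_total = 0.09327 K/W
Q = ΔT/R_total = 138/0.09327

Q ≈ 1480 W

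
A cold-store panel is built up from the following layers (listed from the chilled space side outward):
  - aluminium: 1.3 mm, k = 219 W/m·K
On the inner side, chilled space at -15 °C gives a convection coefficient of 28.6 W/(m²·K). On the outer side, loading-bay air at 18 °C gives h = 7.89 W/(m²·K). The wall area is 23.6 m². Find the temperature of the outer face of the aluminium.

T ≈ -7.86 °C

Treating each layer as a thermal resistance in series:
R_inner film = 1/(h_i·A) = 1/(28.6×23.6) = 0.001482 K/W
R_aluminium = L/(kA) = 0.0013/(219×23.6) = 2.515×10^-7 K/W
R_outer film = 1/(h_o·A) = 1/(7.89×23.6) = 0.00537 K/W
R_total = 0.006852 K/W;  Q = ΔT/R_total = 33/0.006852 = 4816 W
T_interface = T_inner + Q·ΣR(inner→interface) = -15 + 4820×0.001482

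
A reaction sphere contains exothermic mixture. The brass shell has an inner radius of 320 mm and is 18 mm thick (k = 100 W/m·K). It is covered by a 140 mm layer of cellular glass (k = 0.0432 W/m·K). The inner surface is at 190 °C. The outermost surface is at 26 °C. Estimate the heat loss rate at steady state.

Q ≈ 103 W

Radial (spherical) resistances in series:
R_brass shell = (1/0.32 − 1/0.338)/(4π×100) = 1.324×10^-4 K/W
R_cellular glass = (1/0.338 − 1/0.478)/(4π×0.0432) = 1.596 K/W
R_total = 1.596 K/W
Q = ΔT/R_total = 164/1.596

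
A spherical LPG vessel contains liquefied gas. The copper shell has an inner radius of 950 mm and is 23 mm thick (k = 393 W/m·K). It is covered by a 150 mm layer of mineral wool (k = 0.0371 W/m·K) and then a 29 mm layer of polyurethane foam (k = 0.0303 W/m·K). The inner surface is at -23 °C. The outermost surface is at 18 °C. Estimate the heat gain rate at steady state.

Q ≈ 116 W

Radial (spherical) resistances in series:
R_copper shell = (1/0.95 − 1/0.973)/(4π×393) = 5.038×10^-6 K/W
R_mineral wool = (1/0.973 − 1/1.123)/(4π×0.0371) = 0.2945 K/W
R_polyurethane foam = (1/1.123 − 1/1.152)/(4π×0.0303) = 0.05887 K/W
R_total = 0.3533 K/W
Q = ΔT/R_total = 41/0.3533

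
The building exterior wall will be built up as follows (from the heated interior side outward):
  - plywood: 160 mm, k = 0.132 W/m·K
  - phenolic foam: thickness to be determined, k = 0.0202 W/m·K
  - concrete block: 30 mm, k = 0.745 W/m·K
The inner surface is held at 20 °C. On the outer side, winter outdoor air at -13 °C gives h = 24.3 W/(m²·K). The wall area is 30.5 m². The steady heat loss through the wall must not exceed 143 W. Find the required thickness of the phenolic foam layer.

L ≈ 116 mm

Using the resistance-network approach (series):
R_plywood = L/(kA) = 0.16/(0.132×30.5) = 0.03974 K/W
R_concrete block = L/(kA) = 0.03/(0.745×30.5) = 0.00132 K/W
R_outer film = 1/(h_o·A) = 1/(24.3×30.5) = 0.001349 K/W
Sum of the known resistances R_other = 0.04241 K/W
Required total resistance R_tot = ΔT/Q_allow = 33/143 = 0.2308 K/W
R_phenolic foam = R_tot − R_other = 0.1884 K/W
L = R·k·A = 0.1884×0.0202×30.5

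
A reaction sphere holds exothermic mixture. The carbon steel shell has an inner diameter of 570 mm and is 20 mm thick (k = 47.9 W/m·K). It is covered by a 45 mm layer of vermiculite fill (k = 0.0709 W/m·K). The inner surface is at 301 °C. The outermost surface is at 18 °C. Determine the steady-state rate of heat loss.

Radial (spherical) resistances in series:
R_carbon steel shell = (1/0.285 − 1/0.305)/(4π×47.9) = 3.822×10^-4 K/W
R_vermiculite fill = (1/0.305 − 1/0.35)/(4π×0.0709) = 0.4731 K/W
R_total = 0.4735 K/W
Q = ΔT/R_total = 283/0.4735

Q ≈ 598 W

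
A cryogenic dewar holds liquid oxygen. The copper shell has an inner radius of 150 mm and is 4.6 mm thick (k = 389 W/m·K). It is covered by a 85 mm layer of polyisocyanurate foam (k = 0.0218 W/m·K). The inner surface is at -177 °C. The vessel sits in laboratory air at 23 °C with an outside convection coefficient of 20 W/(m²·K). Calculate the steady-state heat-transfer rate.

Q ≈ 23.7 W

Radial (spherical) resistances in series:
R_copper shell = (1/0.15 − 1/0.1546)/(4π×389) = 4.058×10^-5 K/W
R_polyisocyanurate foam = (1/0.1546 − 1/0.2396)/(4π×0.0218) = 8.376 K/W
R_outer film = 1/(h·4πr_o²) = 1/(20×4π×0.2396²) = 0.06931 K/W
R_total = 8.446 K/W
Q = ΔT/R_total = 200/8.446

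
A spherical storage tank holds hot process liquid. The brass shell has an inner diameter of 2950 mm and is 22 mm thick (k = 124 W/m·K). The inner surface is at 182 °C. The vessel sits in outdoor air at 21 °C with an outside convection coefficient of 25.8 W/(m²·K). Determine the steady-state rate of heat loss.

Q ≈ 116000 W

Radial (spherical) resistances in series:
R_brass shell = (1/1.475 − 1/1.497)/(4π×124) = 6.394×10^-6 K/W
R_outer film = 1/(h·4πr_o²) = 1/(25.8×4π×1.497²) = 0.001376 K/W
R_total = 0.001383 K/W
Q = ΔT/R_total = 161/0.001383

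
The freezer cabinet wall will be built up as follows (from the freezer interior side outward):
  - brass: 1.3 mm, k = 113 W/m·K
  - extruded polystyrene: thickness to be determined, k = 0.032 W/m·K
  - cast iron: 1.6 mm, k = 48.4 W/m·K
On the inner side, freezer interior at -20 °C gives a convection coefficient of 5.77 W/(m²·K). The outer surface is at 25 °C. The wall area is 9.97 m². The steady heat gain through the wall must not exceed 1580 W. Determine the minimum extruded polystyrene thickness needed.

L ≈ 3.54 mm

Series thermal resistances:
R_inner film = 1/(h_i·A) = 1/(5.77×9.97) = 0.01738 K/W
R_brass = L/(kA) = 0.0013/(113×9.97) = 1.154×10^-6 K/W
R_cast iron = L/(kA) = 0.0016/(48.4×9.97) = 3.316×10^-6 K/W
Sum of the known resistances R_other = 0.01739 K/W
Required total resistance R_tot = ΔT/Q_allow = 45/1580 = 0.02848 K/W
R_extruded polystyrene = R_tot − R_other = 0.01109 K/W
L = R·k·A = 0.01109×0.032×9.97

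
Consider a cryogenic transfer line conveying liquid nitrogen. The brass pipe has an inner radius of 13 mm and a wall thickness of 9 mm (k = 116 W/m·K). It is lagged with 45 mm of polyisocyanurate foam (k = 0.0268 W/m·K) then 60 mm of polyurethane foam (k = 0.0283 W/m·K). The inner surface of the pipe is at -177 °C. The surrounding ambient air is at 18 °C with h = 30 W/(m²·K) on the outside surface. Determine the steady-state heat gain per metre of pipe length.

q′ ≈ 19 W/m

Per-layer cylindrical resistances, series-summed:
R_brass pipe wall = ln(22/13)/(2π×116×1) = 7.218×10^-4 K/W
R_polyisocyanurate foam = ln(67/22)/(2π×0.0268×1) = 6.614 K/W
R_polyurethane foam = ln(127/67)/(2π×0.0283×1) = 3.596 K/W
R_outer film = 1/(h_o·2πr_oL) = 1/(30×2π×0.127×1) = 0.04177 K/W
R_total = 10.25 K/W
Q = ΔT/R_total = 195/10.25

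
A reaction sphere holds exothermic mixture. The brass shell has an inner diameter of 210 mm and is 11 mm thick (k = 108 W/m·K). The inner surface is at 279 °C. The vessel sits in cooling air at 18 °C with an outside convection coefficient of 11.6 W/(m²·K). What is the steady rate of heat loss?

Q ≈ 511 W

Spherical conduction: R = (1/r_in − 1/r_out)/(4πk) per layer; series-sum.
R_brass shell = (1/0.105 − 1/0.116)/(4π×108) = 6.654×10^-4 K/W
R_outer film = 1/(h·4πr_o²) = 1/(11.6×4π×0.116²) = 0.5098 K/W
R_total = 0.5105 K/W
Q = ΔT/R_total = 261/0.5105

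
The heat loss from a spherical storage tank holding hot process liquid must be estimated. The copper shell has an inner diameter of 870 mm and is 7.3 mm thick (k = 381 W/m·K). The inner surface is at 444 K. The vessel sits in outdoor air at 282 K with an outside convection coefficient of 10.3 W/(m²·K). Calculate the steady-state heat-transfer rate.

Radial (spherical) resistances in series:
R_copper shell = (1/0.435 − 1/0.4423)/(4π×381) = 7.925×10^-6 K/W
R_outer film = 1/(h·4πr_o²) = 1/(10.3×4π×0.4423²) = 0.03949 K/W
R_total = 0.0395 K/W
Q = ΔT/R_total = 162/0.0395

Q ≈ 4100 W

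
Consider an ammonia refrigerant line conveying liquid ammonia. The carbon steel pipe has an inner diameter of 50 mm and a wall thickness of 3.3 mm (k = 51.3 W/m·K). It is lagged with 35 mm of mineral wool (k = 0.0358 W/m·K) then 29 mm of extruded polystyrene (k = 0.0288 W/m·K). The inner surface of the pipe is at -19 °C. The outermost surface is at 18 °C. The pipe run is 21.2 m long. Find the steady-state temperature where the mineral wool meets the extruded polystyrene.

T ≈ 4.38 °C

Per-layer cylindrical resistances, series-summed:
R_carbon steel pipe wall = ln(28.3/25)/(2π×51.3×21.2) = 1.814×10^-5 K/W
R_mineral wool = ln(63.3/28.3)/(2π×0.0358×21.2) = 0.1688 K/W
R_extruded polystyrene = ln(92.3/63.3)/(2π×0.0288×21.2) = 0.09831 K/W
R_total = 0.2671 K/W
Q = ΔT/R_total = 37/0.2671
Q = 139 W
T_interface = T_inner + Q·ΣR(inner→interface) = -19 + 139×0.1688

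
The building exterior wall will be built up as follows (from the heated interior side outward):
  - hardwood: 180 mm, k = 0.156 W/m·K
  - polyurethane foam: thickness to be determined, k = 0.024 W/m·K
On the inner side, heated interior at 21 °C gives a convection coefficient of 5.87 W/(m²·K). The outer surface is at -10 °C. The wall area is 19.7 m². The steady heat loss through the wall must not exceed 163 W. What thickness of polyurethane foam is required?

Treating each layer as a thermal resistance in series:
R_inner film = 1/(h_i·A) = 1/(5.87×19.7) = 0.008648 K/W
R_hardwood = L/(kA) = 0.18/(0.156×19.7) = 0.05857 K/W
Sum of the known resistances R_other = 0.06722 K/W
Required total resistance R_tot = ΔT/Q_allow = 31/163 = 0.1902 K/W
R_polyurethane foam = R_tot − R_other = 0.123 K/W
L = R·k·A = 0.123×0.024×19.7

L ≈ 58.1 mm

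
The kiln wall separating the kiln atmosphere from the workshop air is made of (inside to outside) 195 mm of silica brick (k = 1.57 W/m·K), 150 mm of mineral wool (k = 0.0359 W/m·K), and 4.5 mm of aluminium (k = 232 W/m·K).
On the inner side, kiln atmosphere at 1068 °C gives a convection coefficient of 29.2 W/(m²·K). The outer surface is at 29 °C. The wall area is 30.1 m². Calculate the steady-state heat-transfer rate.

Q ≈ 7210 W

Using the resistance-network approach (series):
R_inner film = 1/(h_i·A) = 1/(29.2×30.1) = 0.001138 K/W
R_silica brick = L/(kA) = 0.195/(1.57×30.1) = 0.004126 K/W
R_mineral wool = L/(kA) = 0.15/(0.0359×30.1) = 0.1388 K/W
R_aluminium = L/(kA) = 0.0045/(232×30.1) = 6.444×10^-7 K/W
R_total = 0.1441 K/W
Q = ΔT / R_total = 1039 / 0.1441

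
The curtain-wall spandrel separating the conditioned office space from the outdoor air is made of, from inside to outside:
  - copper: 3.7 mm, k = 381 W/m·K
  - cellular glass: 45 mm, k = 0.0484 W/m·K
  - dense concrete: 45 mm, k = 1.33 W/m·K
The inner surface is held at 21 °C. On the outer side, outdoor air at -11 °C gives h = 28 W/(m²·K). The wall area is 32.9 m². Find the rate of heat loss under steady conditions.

Thermal resistances in series:
R_copper = L/(kA) = 0.0037/(381×32.9) = 2.952×10^-7 K/W
R_cellular glass = L/(kA) = 0.045/(0.0484×32.9) = 0.02826 K/W
R_dense concrete = L/(kA) = 0.045/(1.33×32.9) = 0.001028 K/W
R_outer film = 1/(h_o·A) = 1/(28×32.9) = 0.001086 K/W
R_total = 0.03037 K/W
Q = ΔT / R_total = 32 / 0.03037

Q ≈ 1050 W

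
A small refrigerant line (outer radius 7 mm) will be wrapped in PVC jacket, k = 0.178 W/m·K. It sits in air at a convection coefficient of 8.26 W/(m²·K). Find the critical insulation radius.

r_cr ≈ 21.5 mm

For a cylinder r_cr = k/h = 0.178/8.26
r_cr = 21.5 mm; since the bare radius (7 mm) is below r_cr, adding a thin layer of insulation will *increase* heat loss.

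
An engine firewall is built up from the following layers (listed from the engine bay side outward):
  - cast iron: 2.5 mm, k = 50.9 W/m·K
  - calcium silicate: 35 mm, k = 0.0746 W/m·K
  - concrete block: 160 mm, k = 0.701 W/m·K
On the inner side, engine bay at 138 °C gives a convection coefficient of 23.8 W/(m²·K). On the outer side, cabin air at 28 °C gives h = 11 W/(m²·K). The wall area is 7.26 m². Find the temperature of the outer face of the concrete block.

Thermal resistances in series:
R_inner film = 1/(h_i·A) = 1/(23.8×7.26) = 0.005787 K/W
R_cast iron = L/(kA) = 0.0025/(50.9×7.26) = 6.765×10^-6 K/W
R_calcium silicate = L/(kA) = 0.035/(0.0746×7.26) = 0.06462 K/W
R_concrete block = L/(kA) = 0.16/(0.701×7.26) = 0.03144 K/W
R_outer film = 1/(h_o·A) = 1/(11×7.26) = 0.01252 K/W
R_total = 0.1144 K/W;  Q = ΔT/R_total = 110/0.1144 = 961.7 W
T_interface = T_inner − Q·ΣR(inner→interface) = 138 − 962×0.1019

T ≈ 40 °C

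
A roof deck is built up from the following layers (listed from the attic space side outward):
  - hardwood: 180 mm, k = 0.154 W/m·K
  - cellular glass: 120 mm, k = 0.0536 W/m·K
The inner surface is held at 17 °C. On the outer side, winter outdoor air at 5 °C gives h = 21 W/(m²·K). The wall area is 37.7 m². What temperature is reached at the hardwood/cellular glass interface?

Treating each layer as a thermal resistance in series:
R_hardwood = L/(kA) = 0.18/(0.154×37.7) = 0.031 K/W
R_cellular glass = L/(kA) = 0.12/(0.0536×37.7) = 0.05938 K/W
R_outer film = 1/(h_o·A) = 1/(21×37.7) = 0.001263 K/W
R_total = 0.09165 K/W;  Q = ΔT/R_total = 12/0.09165 = 130.9 W
T_interface = T_inner − Q·ΣR(inner→interface) = 17 − 131×0.031

T ≈ 12.9 °C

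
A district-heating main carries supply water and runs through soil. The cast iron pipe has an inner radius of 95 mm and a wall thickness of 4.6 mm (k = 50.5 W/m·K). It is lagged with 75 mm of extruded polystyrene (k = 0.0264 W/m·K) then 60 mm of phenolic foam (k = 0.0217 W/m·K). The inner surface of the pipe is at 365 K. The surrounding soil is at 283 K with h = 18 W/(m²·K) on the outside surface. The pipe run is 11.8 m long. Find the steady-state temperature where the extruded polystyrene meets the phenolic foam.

T ≈ 315 K

Cylindrical conduction, so R = ln(r₂/r₁)/(2πkL) per layer, in series:
R_cast iron pipe wall = ln(99.6/95)/(2π×50.5×11.8) = 1.263×10^-5 K/W
R_extruded polystyrene = ln(174.6/99.6)/(2π×0.0264×11.8) = 0.2868 K/W
R_phenolic foam = ln(234.6/174.6)/(2π×0.0217×11.8) = 0.1836 K/W
R_outer film = 1/(h_o·2πr_oL) = 1/(18×2π×0.2346×11.8) = 0.003194 K/W
R_total = 0.4736 K/W
Q = ΔT/R_total = 82/0.4736
Q = 173 W
T_interface = T_inner − Q·ΣR(inner→interface) = 365 − 173×0.2868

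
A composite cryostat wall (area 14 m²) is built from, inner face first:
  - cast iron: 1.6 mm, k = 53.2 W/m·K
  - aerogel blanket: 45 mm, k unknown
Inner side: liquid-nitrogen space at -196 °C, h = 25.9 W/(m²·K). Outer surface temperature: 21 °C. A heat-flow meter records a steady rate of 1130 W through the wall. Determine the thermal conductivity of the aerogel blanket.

k ≈ 0.017 W/(m·K)

Treating each layer as a thermal resistance in series:
R_inner film = 1/(h_i·A) = 1/(25.9×14) = 0.002758 K/W
R_cast iron = L/(kA) = 0.0016/(53.2×14) = 2.148×10^-6 K/W
Sum of known resistances R_other = 0.00276 K/W
Total R = ΔT/Q = 217/1130 = 0.192 K/W
R_aerogel blanket = R_total − R_other = 0.1893 K/W
k = L/(R·A) = 0.045/(0.1893×14)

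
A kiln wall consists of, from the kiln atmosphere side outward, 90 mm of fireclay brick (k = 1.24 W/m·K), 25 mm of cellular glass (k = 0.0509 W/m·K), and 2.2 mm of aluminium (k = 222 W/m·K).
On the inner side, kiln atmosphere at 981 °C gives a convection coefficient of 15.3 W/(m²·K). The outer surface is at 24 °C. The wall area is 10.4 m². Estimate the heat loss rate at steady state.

Series thermal resistances:
R_inner film = 1/(h_i·A) = 1/(15.3×10.4) = 0.006285 K/W
R_fireclay brick = L/(kA) = 0.09/(1.24×10.4) = 0.006979 K/W
R_cellular glass = L/(kA) = 0.025/(0.0509×10.4) = 0.04723 K/W
R_aluminium = L/(kA) = 0.0022/(222×10.4) = 9.529×10^-7 K/W
R_total = 0.06049 K/W
Q = ΔT / R_total = 957 / 0.06049

Q ≈ 15800 W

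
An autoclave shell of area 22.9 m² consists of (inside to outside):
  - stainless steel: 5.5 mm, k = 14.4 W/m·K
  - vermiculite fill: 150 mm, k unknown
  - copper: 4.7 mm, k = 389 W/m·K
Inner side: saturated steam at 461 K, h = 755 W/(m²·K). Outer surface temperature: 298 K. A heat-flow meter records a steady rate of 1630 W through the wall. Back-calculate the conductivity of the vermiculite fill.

k ≈ 0.0656 W/(m·K)

Using the resistance-network approach (series):
R_inner film = 1/(h_i·A) = 1/(755×22.9) = 5.784×10^-5 K/W
R_stainless steel = L/(kA) = 0.0055/(14.4×22.9) = 1.668×10^-5 K/W
R_copper = L/(kA) = 0.0047/(389×22.9) = 5.276×10^-7 K/W
Sum of known resistances R_other = 7.504×10^-5 K/W
Total R = ΔT/Q = 163/1630 = 0.1 K/W
R_vermiculite fill = R_total − R_other = 0.09992 K/W
k = L/(R·A) = 0.15/(0.09992×22.9)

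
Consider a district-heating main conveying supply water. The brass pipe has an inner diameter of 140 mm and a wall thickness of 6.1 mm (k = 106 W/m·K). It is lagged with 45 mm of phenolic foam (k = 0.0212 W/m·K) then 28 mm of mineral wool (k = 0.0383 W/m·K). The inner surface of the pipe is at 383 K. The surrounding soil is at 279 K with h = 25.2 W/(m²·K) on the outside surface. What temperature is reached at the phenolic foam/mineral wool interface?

Radial resistances (cylindrical: R_cond = ln(r_o/r_i)/(2πkL), R_conv = 1/(h·2πrL)):
R_brass pipe wall = ln(76.1/70)/(2π×106×1) = 1.255×10^-4 K/W
R_phenolic foam = ln(121.1/76.1)/(2π×0.0212×1) = 3.488 K/W
R_mineral wool = ln(149.1/121.1)/(2π×0.0383×1) = 0.8643 K/W
R_outer film = 1/(h_o·2πr_oL) = 1/(25.2×2π×0.1491×1) = 0.04236 K/W
R_total = 4.394 K/W
Q = ΔT/R_total = 104/4.394
Q = 23.7 W/m
T_interface = T_inner − Q·ΣR(inner→interface) = 383 − 23.7×3.488

T ≈ 300 K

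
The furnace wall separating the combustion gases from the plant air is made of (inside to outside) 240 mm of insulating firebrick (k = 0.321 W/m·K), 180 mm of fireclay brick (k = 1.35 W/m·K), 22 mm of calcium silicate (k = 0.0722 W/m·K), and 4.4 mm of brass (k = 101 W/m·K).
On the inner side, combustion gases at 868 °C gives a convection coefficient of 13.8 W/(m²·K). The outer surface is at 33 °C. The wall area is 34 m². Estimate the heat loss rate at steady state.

Treating each layer as a thermal resistance in series:
R_inner film = 1/(h_i·A) = 1/(13.8×34) = 0.002131 K/W
R_insulating firebrick = L/(kA) = 0.24/(0.321×34) = 0.02199 K/W
R_fireclay brick = L/(kA) = 0.18/(1.35×34) = 0.003922 K/W
R_calcium silicate = L/(kA) = 0.022/(0.0722×34) = 0.008962 K/W
R_brass = L/(kA) = 0.0044/(101×34) = 1.281×10^-6 K/W
R_total = 0.03701 K/W
Q = ΔT / R_total = 835 / 0.03701

Q ≈ 22600 W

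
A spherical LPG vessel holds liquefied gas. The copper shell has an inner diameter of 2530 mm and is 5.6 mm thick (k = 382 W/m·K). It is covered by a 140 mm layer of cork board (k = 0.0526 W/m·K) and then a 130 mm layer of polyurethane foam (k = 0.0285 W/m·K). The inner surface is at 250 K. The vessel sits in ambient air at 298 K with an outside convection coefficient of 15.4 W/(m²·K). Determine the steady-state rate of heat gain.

Q ≈ 167 W

Spherical conduction: R = (1/r_in − 1/r_out)/(4πk) per layer; series-sum.
R_copper shell = (1/1.265 − 1/1.2706)/(4π×382) = 7.258×10^-7 K/W
R_cork board = (1/1.2706 − 1/1.4106)/(4π×0.0526) = 0.1182 K/W
R_polyurethane foam = (1/1.4106 − 1/1.5406)/(4π×0.0285) = 0.167 K/W
R_outer film = 1/(h·4πr_o²) = 1/(15.4×4π×1.5406²) = 0.002177 K/W
R_total = 0.2874 K/W
Q = ΔT/R_total = 48/0.2874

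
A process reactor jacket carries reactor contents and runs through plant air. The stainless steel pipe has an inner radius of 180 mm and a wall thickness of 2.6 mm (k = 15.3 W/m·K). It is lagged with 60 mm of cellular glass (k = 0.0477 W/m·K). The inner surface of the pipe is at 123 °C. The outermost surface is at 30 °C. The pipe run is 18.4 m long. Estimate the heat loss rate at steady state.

Q ≈ 1800 W

Cylindrical conduction, so R = ln(r₂/r₁)/(2πkL) per layer, in series:
R_stainless steel pipe wall = ln(182.6/180)/(2π×15.3×18.4) = 8.108×10^-6 K/W
R_cellular glass = ln(242.6/182.6)/(2π×0.0477×18.4) = 0.05152 K/W
R_total = 0.05153 K/W
Q = ΔT/R_total = 93/0.05153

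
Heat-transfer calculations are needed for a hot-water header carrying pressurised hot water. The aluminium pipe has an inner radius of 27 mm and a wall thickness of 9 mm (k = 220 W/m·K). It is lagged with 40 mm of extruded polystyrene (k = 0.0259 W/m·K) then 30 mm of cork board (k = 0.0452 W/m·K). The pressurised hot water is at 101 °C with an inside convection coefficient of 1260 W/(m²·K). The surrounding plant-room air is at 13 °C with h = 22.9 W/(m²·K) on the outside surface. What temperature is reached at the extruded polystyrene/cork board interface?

Radial resistances (cylindrical: R_cond = ln(r_o/r_i)/(2πkL), R_conv = 1/(h·2πrL)):
R_inner film = 1/(h_i·2πr₁L) = 1/(1260×2π×0.027×1) = 0.004678 K/W
R_aluminium pipe wall = ln(36/27)/(2π×220×1) = 2.081×10^-4 K/W
R_extruded polystyrene = ln(76/36)/(2π×0.0259×1) = 4.592 K/W
R_cork board = ln(106/76)/(2π×0.0452×1) = 1.171 K/W
R_outer film = 1/(h_o·2πr_oL) = 1/(22.9×2π×0.106×1) = 0.06557 K/W
R_total = 5.834 K/W
Q = ΔT/R_total = 88/5.834
Q = 15.1 W/m
T_interface = T_inner − Q·ΣR(inner→interface) = 101 − 15.1×4.597

T ≈ 31.7 °C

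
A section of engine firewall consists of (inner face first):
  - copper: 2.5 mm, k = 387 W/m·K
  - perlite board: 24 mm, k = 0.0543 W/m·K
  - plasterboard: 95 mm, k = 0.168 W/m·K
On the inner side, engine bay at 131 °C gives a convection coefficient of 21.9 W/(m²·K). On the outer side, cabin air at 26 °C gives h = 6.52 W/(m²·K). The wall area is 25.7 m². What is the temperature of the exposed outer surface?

Series thermal resistances:
R_inner film = 1/(h_i·A) = 1/(21.9×25.7) = 0.001777 K/W
R_copper = L/(kA) = 0.0025/(387×25.7) = 2.514×10^-7 K/W
R_perlite board = L/(kA) = 0.024/(0.0543×25.7) = 0.0172 K/W
R_plasterboard = L/(kA) = 0.095/(0.168×25.7) = 0.022 K/W
R_outer film = 1/(h_o·A) = 1/(6.52×25.7) = 0.005968 K/W
R_total = 0.04695 K/W;  Q = ΔT/R_total = 105/0.04695 = 2237 W
T_interface = T_inner − Q·ΣR(inner→interface) = 131 − 2240×0.04098

T ≈ 39.3 °C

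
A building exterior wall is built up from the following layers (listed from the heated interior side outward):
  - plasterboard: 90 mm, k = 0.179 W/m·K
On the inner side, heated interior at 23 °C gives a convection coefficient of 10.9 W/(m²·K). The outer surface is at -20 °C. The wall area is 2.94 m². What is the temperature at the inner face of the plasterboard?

T ≈ 16.4 °C

Using the resistance-network approach (series):
R_inner film = 1/(h_i·A) = 1/(10.9×2.94) = 0.03121 K/W
R_plasterboard = L/(kA) = 0.09/(0.179×2.94) = 0.171 K/W
R_total = 0.2022 K/W;  Q = ΔT/R_total = 43/0.2022 = 212.6 W
T_interface = T_inner − Q·ΣR(inner→interface) = 23 − 213×0.03121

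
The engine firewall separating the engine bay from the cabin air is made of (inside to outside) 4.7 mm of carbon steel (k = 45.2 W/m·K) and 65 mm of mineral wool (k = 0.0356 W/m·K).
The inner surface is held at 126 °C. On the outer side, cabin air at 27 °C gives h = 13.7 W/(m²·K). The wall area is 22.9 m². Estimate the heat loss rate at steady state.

Series thermal resistances:
R_carbon steel = L/(kA) = 0.0047/(45.2×22.9) = 4.541×10^-6 K/W
R_mineral wool = L/(kA) = 0.065/(0.0356×22.9) = 0.07973 K/W
R_outer film = 1/(h_o·A) = 1/(13.7×22.9) = 0.003187 K/W
R_total = 0.08292 K/W
Q = ΔT / R_total = 99 / 0.08292

Q ≈ 1190 W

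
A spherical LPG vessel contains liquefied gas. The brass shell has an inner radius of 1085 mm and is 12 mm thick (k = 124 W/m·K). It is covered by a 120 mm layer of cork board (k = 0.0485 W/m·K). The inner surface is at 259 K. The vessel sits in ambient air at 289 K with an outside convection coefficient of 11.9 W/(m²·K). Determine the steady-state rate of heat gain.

Radial (spherical) resistances in series:
R_brass shell = (1/1.085 − 1/1.097)/(4π×124) = 6.47×10^-6 K/W
R_cork board = (1/1.097 − 1/1.217)/(4π×0.0485) = 0.1475 K/W
R_outer film = 1/(h·4πr_o²) = 1/(11.9×4π×1.217²) = 0.004515 K/W
R_total = 0.152 K/W
Q = ΔT/R_total = 30/0.152

Q ≈ 197 W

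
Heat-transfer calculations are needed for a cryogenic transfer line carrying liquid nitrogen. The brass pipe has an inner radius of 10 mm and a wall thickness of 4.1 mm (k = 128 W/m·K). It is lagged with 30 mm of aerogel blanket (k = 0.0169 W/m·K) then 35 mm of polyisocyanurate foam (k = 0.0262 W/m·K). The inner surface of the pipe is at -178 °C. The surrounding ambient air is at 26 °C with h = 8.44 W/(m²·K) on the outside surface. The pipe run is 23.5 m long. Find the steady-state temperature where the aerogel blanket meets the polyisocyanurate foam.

Treating each annulus and film as a series resistance:
R_brass pipe wall = ln(14.1/10)/(2π×128×23.5) = 1.818×10^-5 K/W
R_aerogel blanket = ln(44.1/14.1)/(2π×0.0169×23.5) = 0.457 K/W
R_polyisocyanurate foam = ln(79.1/44.1)/(2π×0.0262×23.5) = 0.151 K/W
R_outer film = 1/(h_o·2πr_oL) = 1/(8.44×2π×0.0791×23.5) = 0.01014 K/W
R_total = 0.6181 K/W
Q = ΔT/R_total = 204/0.6181
Q = 330 W
T_interface = T_inner + Q·ΣR(inner→interface) = -178 + 330×0.457

T ≈ -27.2 °C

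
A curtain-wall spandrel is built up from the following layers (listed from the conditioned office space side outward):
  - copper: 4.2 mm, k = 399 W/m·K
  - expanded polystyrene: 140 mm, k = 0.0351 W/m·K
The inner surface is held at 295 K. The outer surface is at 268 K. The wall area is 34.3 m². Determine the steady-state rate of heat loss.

Thermal resistances in series:
R_copper = L/(kA) = 0.0042/(399×34.3) = 3.069×10^-7 K/W
R_expanded polystyrene = L/(kA) = 0.14/(0.0351×34.3) = 0.1163 K/W
R_total = 0.1163 K/W
Q = ΔT / R_total = 27 / 0.1163

Q ≈ 232 W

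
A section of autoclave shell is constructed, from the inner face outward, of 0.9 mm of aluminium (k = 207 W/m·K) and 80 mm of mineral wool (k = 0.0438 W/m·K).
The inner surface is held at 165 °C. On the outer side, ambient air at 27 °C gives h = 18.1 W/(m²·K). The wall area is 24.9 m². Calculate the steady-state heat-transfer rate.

Q ≈ 1830 W

Treating each layer as a thermal resistance in series:
R_aluminium = L/(kA) = 0.0009/(207×24.9) = 1.746×10^-7 K/W
R_mineral wool = L/(kA) = 0.08/(0.0438×24.9) = 0.07335 K/W
R_outer film = 1/(h_o·A) = 1/(18.1×24.9) = 0.002219 K/W
R_total = 0.07557 K/W
Q = ΔT / R_total = 138 / 0.07557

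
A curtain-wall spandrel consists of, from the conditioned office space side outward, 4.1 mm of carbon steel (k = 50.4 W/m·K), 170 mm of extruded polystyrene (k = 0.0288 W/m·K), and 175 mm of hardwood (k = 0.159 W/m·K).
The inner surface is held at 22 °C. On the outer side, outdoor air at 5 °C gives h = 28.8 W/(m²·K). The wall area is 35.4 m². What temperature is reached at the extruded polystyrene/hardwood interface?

Using the resistance-network approach (series):
R_carbon steel = L/(kA) = 0.0041/(50.4×35.4) = 2.298×10^-6 K/W
R_extruded polystyrene = L/(kA) = 0.17/(0.0288×35.4) = 0.1667 K/W
R_hardwood = L/(kA) = 0.175/(0.159×35.4) = 0.03109 K/W
R_outer film = 1/(h_o·A) = 1/(28.8×35.4) = 9.809×10^-4 K/W
R_total = 0.1988 K/W;  Q = ΔT/R_total = 17/0.1988 = 85.5 W
T_interface = T_inner − Q·ΣR(inner→interface) = 22 − 85.5×0.1667

T ≈ 7.74 °C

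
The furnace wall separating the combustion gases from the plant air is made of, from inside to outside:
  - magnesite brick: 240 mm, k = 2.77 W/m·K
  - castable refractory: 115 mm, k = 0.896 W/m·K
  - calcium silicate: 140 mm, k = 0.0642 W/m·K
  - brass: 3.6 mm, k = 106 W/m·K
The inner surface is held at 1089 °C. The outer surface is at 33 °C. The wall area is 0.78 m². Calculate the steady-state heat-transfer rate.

Q ≈ 344 W

Treating each layer as a thermal resistance in series:
R_magnesite brick = L/(kA) = 0.24/(2.77×0.78) = 0.1111 K/W
R_castable refractory = L/(kA) = 0.115/(0.896×0.78) = 0.1645 K/W
R_calcium silicate = L/(kA) = 0.14/(0.0642×0.78) = 2.796 K/W
R_brass = L/(kA) = 0.0036/(106×0.78) = 4.354×10^-5 K/W
R_total = 3.071 K/W
Q = ΔT / R_total = 1056 / 3.071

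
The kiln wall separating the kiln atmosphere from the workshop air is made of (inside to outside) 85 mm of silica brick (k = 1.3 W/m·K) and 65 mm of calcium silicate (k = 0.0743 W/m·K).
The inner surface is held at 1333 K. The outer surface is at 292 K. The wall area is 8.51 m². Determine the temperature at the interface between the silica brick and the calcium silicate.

Series thermal resistances:
R_silica brick = L/(kA) = 0.085/(1.3×8.51) = 0.007683 K/W
R_calcium silicate = L/(kA) = 0.065/(0.0743×8.51) = 0.1028 K/W
R_total = 0.1105 K/W;  Q = ΔT/R_total = 1041/0.1105 = 9422 W
T_interface = T_inner − Q·ΣR(inner→interface) = 1333 − 9420×0.007683

T ≈ 1260 K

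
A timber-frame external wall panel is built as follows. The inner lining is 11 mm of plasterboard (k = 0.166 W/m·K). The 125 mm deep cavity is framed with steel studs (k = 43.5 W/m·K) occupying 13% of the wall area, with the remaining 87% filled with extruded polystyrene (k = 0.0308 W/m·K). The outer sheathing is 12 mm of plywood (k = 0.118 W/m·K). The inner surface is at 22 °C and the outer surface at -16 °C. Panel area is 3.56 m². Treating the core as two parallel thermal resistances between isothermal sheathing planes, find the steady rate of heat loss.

Sheathing layers in series; stud and cavity paths in parallel between them.
R_inner = 0.011/(0.166×3.56) = 0.01861 K/W
R_stud  = 0.125/(43.5×0.13×3.56) = 0.006209 K/W
R_cav   = 0.125/(0.0308×0.87×3.56) = 1.31 K/W
1/R_core = 1/R_stud + 1/R_cav → R_core = 0.00618 K/W
R_outer = 0.012/(0.118×3.56) = 0.02857 K/W
R_total = 0.05336 K/W
Q = ΔT/R_total = 38/0.05336

Q ≈ 712 W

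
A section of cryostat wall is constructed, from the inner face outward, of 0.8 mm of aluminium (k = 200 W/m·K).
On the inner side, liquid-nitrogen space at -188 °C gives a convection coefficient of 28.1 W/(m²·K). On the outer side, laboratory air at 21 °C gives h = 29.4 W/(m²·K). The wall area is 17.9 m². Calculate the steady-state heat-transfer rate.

Model the wall as resistances in series:
R_inner film = 1/(h_i·A) = 1/(28.1×17.9) = 0.001988 K/W
R_aluminium = L/(kA) = 0.0008/(200×17.9) = 2.235×10^-7 K/W
R_outer film = 1/(h_o·A) = 1/(29.4×17.9) = 0.0019 K/W
R_total = 0.003889 K/W
Q = ΔT / R_total = 209 / 0.003889

Q ≈ 53700 W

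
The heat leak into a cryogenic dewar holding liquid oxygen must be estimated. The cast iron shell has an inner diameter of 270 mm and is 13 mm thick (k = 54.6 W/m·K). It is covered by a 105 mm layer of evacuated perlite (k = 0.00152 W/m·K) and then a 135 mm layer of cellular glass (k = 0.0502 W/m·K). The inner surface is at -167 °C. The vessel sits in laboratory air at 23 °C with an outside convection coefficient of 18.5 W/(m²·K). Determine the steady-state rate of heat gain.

Q ≈ 1.28 W

Each spherical layer contributes R = (1/r_i − 1/r_o)/(4πk):
R_cast iron shell = (1/0.135 − 1/0.148)/(4π×54.6) = 9.483×10^-4 K/W
R_evacuated perlite = (1/0.148 − 1/0.253)/(4π×0.00152) = 146.8 K/W
R_cellular glass = (1/0.253 − 1/0.388)/(4π×0.0502) = 2.18 K/W
R_outer film = 1/(h·4πr_o²) = 1/(18.5×4π×0.388²) = 0.02857 K/W
R_total = 149 K/W
Q = ΔT/R_total = 190/149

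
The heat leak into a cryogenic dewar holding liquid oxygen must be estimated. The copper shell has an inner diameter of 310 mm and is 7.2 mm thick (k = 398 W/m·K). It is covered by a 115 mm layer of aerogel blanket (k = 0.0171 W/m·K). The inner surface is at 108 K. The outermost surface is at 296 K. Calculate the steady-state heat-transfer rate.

Radial (spherical) resistances in series:
R_copper shell = (1/0.155 − 1/0.1622)/(4π×398) = 5.726×10^-5 K/W
R_aerogel blanket = (1/0.1622 − 1/0.2772)/(4π×0.0171) = 11.9 K/W
R_total = 11.9 K/W
Q = ΔT/R_total = 188/11.9

Q ≈ 15.8 W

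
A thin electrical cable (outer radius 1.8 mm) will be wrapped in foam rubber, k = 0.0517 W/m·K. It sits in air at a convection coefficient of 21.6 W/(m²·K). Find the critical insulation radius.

For a cylinder r_cr = k/h = 0.0517/21.6
r_cr = 2.39 mm; since the bare radius (1.8 mm) is below r_cr, adding a thin layer of insulation will *increase* heat loss.

r_cr ≈ 2.39 mm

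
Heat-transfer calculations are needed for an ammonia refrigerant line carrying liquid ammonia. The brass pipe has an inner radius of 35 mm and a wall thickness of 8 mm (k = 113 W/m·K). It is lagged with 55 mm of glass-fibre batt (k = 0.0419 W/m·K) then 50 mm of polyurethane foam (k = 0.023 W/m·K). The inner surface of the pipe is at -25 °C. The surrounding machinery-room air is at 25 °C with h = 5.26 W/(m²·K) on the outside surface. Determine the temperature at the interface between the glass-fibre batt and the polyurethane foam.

Radial resistances (cylindrical: R_cond = ln(r_o/r_i)/(2πkL), R_conv = 1/(h·2πrL)):
R_brass pipe wall = ln(43/35)/(2π×113×1) = 2.899×10^-4 K/W
R_glass-fibre batt = ln(98/43)/(2π×0.0419×1) = 3.129 K/W
R_polyurethane foam = ln(148/98)/(2π×0.023×1) = 2.853 K/W
R_outer film = 1/(h_o·2πr_oL) = 1/(5.26×2π×0.148×1) = 0.2044 K/W
R_total = 6.186 K/W
Q = ΔT/R_total = 50/6.186
Q = 8.08 W/m
T_interface = T_inner + Q·ΣR(inner→interface) = -25 + 8.08×3.129

T ≈ 0.292 °C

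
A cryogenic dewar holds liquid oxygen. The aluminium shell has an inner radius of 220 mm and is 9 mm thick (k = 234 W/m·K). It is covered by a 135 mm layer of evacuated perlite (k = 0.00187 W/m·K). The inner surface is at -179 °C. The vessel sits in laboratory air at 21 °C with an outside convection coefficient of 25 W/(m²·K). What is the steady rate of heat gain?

Radial (spherical) resistances in series:
R_aluminium shell = (1/0.22 − 1/0.229)/(4π×234) = 6.075×10^-5 K/W
R_evacuated perlite = (1/0.229 − 1/0.364)/(4π×0.00187) = 68.92 K/W
R_outer film = 1/(h·4πr_o²) = 1/(25×4π×0.364²) = 0.02402 K/W
R_total = 68.94 K/W
Q = ΔT/R_total = 200/68.94

Q ≈ 2.9 W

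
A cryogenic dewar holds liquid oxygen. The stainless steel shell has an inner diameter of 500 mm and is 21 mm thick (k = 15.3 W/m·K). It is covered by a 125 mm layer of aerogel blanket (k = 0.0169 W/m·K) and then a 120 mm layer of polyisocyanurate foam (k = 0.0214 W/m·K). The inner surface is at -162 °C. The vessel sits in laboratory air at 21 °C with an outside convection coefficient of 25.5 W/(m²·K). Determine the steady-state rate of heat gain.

Each spherical layer contributes R = (1/r_i − 1/r_o)/(4πk):
R_stainless steel shell = (1/0.25 − 1/0.271)/(4π×15.3) = 0.001612 K/W
R_aerogel blanket = (1/0.271 − 1/0.396)/(4π×0.0169) = 5.485 K/W
R_polyisocyanurate foam = (1/0.396 − 1/0.516)/(4π×0.0214) = 2.184 K/W
R_outer film = 1/(h·4πr_o²) = 1/(25.5×4π×0.516²) = 0.01172 K/W
R_total = 7.682 K/W
Q = ΔT/R_total = 183/7.682

Q ≈ 23.8 W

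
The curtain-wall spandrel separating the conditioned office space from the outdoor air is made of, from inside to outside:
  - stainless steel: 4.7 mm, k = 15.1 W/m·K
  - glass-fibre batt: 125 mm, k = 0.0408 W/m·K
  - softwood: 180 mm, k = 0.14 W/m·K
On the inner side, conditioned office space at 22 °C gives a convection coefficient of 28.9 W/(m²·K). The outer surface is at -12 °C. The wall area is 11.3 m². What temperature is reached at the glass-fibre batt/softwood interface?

T ≈ -2.03 °C

Thermal resistances in series:
R_inner film = 1/(h_i·A) = 1/(28.9×11.3) = 0.003062 K/W
R_stainless steel = L/(kA) = 0.0047/(15.1×11.3) = 2.754×10^-5 K/W
R_glass-fibre batt = L/(kA) = 0.125/(0.0408×11.3) = 0.2711 K/W
R_softwood = L/(kA) = 0.18/(0.14×11.3) = 0.1138 K/W
R_total = 0.388 K/W;  Q = ΔT/R_total = 34/0.388 = 87.63 W
T_interface = T_inner − Q·ΣR(inner→interface) = 22 − 87.6×0.2742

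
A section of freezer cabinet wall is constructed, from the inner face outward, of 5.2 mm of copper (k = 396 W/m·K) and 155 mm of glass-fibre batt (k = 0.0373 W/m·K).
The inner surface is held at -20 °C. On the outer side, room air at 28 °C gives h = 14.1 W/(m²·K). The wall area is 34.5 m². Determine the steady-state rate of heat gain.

Q ≈ 392 W

Thermal resistances in series:
R_copper = L/(kA) = 0.0052/(396×34.5) = 3.806×10^-7 K/W
R_glass-fibre batt = L/(kA) = 0.155/(0.0373×34.5) = 0.1204 K/W
R_outer film = 1/(h_o·A) = 1/(14.1×34.5) = 0.002056 K/W
R_total = 0.1225 K/W
Q = ΔT / R_total = 48 / 0.1225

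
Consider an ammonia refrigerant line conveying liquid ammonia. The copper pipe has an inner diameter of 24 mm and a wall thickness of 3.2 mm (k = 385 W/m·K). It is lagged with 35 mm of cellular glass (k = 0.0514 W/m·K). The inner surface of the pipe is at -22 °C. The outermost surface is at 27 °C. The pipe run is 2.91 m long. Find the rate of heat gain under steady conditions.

Q ≈ 38.5 W

Treating each annulus and film as a series resistance:
R_copper pipe wall = ln(15.2/12)/(2π×385×2.91) = 3.358×10^-5 K/W
R_cellular glass = ln(50.2/15.2)/(2π×0.0514×2.91) = 1.271 K/W
R_total = 1.271 K/W
Q = ΔT/R_total = 49/1.271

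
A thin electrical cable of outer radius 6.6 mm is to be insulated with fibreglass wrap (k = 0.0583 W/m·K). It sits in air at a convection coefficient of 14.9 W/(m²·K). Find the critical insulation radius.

r_cr ≈ 3.91 mm

For a cylinder r_cr = k/h = 0.0583/14.9
r_cr = 3.91 mm; since the bare radius (6.6 mm) is above r_cr, any added insulation will reduce heat loss.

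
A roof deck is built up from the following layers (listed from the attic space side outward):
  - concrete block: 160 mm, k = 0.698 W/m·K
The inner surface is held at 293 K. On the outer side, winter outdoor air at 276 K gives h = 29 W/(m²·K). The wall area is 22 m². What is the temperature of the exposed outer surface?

Thermal resistances in series:
R_concrete block = L/(kA) = 0.16/(0.698×22) = 0.01042 K/W
R_outer film = 1/(h_o·A) = 1/(29×22) = 0.001567 K/W
R_total = 0.01199 K/W;  Q = ΔT/R_total = 17/0.01199 = 1418 W
T_interface = T_inner − Q·ΣR(inner→interface) = 293 − 1420×0.01042

T ≈ 278 K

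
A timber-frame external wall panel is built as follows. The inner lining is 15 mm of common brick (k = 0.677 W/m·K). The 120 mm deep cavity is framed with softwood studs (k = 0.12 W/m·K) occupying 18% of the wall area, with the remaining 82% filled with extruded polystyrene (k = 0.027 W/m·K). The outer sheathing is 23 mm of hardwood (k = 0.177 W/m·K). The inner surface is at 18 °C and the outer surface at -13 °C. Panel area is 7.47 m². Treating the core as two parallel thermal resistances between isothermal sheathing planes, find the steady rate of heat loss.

Sheathing layers in series; stud and cavity paths in parallel between them.
R_inner = 0.015/(0.677×7.47) = 0.002966 K/W
R_stud  = 0.12/(0.12×0.18×7.47) = 0.7437 K/W
R_cav   = 0.12/(0.027×0.82×7.47) = 0.7256 K/W
1/R_core = 1/R_stud + 1/R_cav → R_core = 0.3673 K/W
R_outer = 0.023/(0.177×7.47) = 0.0174 K/W
R_total = 0.3876 K/W
Q = ΔT/R_total = 31/0.3876

Q ≈ 80 W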